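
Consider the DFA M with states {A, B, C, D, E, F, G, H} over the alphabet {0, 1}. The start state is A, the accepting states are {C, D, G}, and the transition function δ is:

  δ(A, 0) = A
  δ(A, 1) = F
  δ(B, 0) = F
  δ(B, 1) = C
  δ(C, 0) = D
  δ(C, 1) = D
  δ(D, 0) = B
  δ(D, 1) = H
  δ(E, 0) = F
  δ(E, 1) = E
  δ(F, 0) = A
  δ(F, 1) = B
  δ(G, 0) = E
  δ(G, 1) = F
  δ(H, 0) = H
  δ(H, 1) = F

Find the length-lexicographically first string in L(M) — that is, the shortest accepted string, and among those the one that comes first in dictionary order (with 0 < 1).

111

A breadth-first search from A reaches an accepting state first via the path A → F → B → C on input 111.
No string of length < 3 is accepted (BFS exhausts all shorter strings without reaching an accepting state), and 111 is the lexicographically least accepting string of length 3.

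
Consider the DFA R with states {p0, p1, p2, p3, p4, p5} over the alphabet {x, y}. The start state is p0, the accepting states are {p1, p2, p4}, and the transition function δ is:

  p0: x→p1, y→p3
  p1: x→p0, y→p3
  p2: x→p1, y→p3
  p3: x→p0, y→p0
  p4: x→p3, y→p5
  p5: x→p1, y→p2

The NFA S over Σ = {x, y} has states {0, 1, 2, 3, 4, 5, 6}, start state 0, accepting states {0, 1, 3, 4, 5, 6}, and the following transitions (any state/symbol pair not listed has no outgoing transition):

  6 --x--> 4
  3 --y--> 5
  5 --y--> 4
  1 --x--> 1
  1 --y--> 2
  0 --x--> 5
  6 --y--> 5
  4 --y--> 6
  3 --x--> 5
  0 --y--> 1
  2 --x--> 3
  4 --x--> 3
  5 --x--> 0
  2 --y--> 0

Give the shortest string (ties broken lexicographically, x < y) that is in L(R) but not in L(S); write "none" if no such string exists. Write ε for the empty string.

none

Exploring the product automaton R × S from the start pair (p0, 0), following both machines on each input symbol, reaches 18 state pairs: (p0, 0), (p1, 5), (p3, 1), (p3, 4), (p0, 1), (p0, 2), (p0, 3), (p0, 6), (p1, 1), (p3, 2), (p1, 3), (p3, 0), (p3, 5), (p1, 4), (p0, 5), (p0, 4), (p3, 6), (p1, 0).
R accepts in {p1, p2, p4} and S accepts in {0, 1, 3, 4, 5, 6}. The reachable pairs whose R-component is accepting are (p1, 5), (p1, 1), (p1, 3), (p1, 4), (p1, 0); in each of them the S-component is accepting too, so the product for L(R) \ L(S) (R-component accepting, S-component rejecting) has no reachable accepting pair and the difference is empty.
So every string accepted by R is also accepted by S: L(R) \ L(S) = ∅ and there is no such string.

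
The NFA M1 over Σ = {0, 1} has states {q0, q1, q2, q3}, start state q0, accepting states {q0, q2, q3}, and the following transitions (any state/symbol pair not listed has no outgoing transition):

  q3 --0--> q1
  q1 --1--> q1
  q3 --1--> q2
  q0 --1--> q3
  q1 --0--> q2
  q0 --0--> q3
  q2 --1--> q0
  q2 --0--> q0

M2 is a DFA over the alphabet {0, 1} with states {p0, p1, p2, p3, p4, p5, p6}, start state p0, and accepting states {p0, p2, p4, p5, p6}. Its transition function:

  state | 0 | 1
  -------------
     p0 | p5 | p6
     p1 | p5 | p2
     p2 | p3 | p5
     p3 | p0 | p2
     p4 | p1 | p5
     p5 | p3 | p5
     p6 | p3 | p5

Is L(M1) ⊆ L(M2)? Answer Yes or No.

The string 010 is in L(M1) but not in L(M2).
So L(M1) ⊄ L(M2).

No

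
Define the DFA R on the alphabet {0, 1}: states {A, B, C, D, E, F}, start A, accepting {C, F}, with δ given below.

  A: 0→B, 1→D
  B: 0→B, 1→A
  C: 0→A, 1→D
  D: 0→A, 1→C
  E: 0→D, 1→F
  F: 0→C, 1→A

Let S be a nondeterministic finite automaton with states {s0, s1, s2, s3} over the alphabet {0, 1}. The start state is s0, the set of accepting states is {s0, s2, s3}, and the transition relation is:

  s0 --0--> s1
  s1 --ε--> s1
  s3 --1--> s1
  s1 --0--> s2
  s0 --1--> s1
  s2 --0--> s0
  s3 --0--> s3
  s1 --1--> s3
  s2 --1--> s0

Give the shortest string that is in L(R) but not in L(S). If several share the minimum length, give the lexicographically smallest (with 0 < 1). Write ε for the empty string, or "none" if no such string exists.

The string 1011 is accepted by R but not by S.
No shorter string lies in the difference, and 1011 is the lexicographically first length-4 string in L(R) \ L(S).

1011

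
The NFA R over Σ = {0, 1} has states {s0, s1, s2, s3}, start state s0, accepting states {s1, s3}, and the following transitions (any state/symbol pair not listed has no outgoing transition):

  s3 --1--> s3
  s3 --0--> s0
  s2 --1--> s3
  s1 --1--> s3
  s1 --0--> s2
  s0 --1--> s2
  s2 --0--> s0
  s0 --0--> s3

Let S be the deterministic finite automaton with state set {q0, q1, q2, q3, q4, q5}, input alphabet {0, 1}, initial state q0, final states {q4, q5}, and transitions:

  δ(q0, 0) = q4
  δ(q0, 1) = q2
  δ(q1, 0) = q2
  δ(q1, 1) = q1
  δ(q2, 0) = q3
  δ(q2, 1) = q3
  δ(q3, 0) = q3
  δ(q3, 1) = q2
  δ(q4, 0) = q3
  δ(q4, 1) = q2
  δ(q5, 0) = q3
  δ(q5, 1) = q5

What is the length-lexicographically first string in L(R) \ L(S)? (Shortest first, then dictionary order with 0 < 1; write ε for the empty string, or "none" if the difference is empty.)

The string 01 is accepted by R but not by S.
No shorter string lies in the difference, and 01 is the lexicographically first length-2 string in L(R) \ L(S).

01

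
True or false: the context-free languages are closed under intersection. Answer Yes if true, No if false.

{aⁿbⁿcᵐ : m,n≥0} and {aᵐbⁿcⁿ : m,n≥0} are both context-free, but their intersection {aⁿbⁿcⁿ : n≥0} is not (pumping lemma).

No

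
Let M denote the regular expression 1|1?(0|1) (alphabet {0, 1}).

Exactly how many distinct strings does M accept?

The expression has no Kleene star, so L(M) is finite. Expanding the alternatives gives {0, 1, 10, 11}.
That is 2 of length 1, 2 of length 2: 4 strings in all.

4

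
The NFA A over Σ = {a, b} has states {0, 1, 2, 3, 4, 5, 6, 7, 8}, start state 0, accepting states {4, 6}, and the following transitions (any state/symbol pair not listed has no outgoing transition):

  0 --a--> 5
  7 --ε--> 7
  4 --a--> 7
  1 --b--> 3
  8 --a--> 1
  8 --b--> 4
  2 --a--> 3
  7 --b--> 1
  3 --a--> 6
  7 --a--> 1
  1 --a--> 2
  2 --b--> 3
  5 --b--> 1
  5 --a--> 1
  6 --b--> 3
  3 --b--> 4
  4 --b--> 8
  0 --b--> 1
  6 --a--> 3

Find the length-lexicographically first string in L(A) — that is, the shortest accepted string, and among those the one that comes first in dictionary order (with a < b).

bba

A breadth-first search from 0 reaches an accepting state first via the path 0 → 1 → 3 → 6 on input bba.
No string of length < 3 is accepted (BFS exhausts all shorter strings without reaching an accepting state), and bba is the lexicographically least accepting string of length 3.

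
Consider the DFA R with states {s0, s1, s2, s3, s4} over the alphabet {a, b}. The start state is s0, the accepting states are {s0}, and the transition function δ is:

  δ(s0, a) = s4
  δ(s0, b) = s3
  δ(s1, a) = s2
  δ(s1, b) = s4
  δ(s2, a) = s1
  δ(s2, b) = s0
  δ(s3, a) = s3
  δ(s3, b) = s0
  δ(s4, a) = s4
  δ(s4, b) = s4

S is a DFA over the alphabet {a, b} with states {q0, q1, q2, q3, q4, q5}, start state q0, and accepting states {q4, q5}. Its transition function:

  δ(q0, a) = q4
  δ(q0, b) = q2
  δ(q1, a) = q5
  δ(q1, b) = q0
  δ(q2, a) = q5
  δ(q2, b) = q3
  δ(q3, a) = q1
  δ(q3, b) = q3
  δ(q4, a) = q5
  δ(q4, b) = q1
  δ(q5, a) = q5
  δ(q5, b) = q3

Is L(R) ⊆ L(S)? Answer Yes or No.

The empty string ε is in L(R) but not in L(S).
So L(R) ⊄ L(S).

No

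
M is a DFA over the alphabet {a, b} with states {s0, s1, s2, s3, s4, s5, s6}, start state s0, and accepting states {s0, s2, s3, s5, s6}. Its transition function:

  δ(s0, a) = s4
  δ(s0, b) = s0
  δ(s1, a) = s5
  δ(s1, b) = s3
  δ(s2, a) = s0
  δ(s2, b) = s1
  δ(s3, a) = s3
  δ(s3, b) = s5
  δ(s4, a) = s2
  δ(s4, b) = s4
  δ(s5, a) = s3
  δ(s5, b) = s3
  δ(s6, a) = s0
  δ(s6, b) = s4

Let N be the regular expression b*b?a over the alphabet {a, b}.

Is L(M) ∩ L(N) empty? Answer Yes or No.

Yes

Converting the expression N to a DFA (subset construction, then merging equivalent states) gives the minimal DFA with states {n0, n1, n2}, start state n0, accepting states {n1} and transitions n0: a→n1, b→n0; n1: a→n2, b→n2; n2: a→n2, b→n2.
Exploring the product automaton M × N from the start pair (s0, n0), following both machines on each input symbol, reaches 8 state pairs: (s0, n0), (s4, n1), (s2, n2), (s4, n2), (s0, n2), (s1, n2), (s5, n2), (s3, n2).
M accepts in {s0, s2, s3, s5, s6} and N accepts in {n1}; no reachable pair has both components accepting, so no string drives both machines to acceptance simultaneously and L(M) ∩ L(N) = ∅.
So no string is accepted by both, and the intersection is empty.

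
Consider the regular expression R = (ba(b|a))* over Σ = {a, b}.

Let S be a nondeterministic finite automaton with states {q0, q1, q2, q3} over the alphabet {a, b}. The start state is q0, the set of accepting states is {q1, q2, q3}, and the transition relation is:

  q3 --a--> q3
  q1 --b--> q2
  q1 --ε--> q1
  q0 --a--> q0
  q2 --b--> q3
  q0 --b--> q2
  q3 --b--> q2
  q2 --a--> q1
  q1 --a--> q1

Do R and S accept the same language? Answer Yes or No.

The empty string ε is accepted by R but rejected by S.
So L(R) ≠ L(S).

No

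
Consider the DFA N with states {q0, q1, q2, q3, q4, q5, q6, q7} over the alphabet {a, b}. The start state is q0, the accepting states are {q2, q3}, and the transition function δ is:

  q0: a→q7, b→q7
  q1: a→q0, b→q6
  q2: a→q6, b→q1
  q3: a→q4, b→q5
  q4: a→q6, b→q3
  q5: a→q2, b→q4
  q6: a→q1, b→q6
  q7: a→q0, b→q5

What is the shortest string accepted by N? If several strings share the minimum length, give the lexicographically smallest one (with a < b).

A breadth-first search from q0 reaches an accepting state first via the path q0 → q7 → q5 → q2 on input aba.
No string of length < 3 is accepted (BFS exhausts all shorter strings without reaching an accepting state), and aba is the lexicographically least accepting string of length 3.

aba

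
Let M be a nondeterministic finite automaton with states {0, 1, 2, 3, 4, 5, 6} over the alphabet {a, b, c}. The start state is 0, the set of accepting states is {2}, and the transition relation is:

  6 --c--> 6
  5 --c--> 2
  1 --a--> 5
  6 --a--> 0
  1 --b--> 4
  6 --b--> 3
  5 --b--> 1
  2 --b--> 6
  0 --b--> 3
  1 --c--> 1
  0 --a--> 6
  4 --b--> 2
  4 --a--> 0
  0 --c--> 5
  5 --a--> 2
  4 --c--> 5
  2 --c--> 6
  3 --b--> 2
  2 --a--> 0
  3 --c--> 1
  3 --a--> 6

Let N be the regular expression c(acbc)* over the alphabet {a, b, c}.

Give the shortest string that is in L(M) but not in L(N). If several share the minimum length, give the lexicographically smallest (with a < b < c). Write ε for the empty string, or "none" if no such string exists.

bb

The string bb is accepted by M but not by N.
No shorter string lies in the difference, and bb is the lexicographically first length-2 string in L(M) \ L(N).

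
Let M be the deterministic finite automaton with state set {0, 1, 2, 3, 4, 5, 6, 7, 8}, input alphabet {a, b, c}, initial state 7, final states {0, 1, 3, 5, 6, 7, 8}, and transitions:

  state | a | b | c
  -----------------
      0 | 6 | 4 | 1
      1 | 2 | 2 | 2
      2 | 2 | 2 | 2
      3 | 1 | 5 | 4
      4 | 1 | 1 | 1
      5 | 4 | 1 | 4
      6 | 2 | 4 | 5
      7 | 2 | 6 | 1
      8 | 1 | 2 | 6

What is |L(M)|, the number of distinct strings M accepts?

14

The useful subgraph on states {1, 4, 5, 6, 7} is acyclic, so L(M) is finite; the longest accepting path visits 5 useful states, giving maximum string length 4.
Counting accepting paths from 7 by length: 1 of length 0, 2 of length 1, 1 of length 2, 4 of length 3, 6 of length 4. Total 14.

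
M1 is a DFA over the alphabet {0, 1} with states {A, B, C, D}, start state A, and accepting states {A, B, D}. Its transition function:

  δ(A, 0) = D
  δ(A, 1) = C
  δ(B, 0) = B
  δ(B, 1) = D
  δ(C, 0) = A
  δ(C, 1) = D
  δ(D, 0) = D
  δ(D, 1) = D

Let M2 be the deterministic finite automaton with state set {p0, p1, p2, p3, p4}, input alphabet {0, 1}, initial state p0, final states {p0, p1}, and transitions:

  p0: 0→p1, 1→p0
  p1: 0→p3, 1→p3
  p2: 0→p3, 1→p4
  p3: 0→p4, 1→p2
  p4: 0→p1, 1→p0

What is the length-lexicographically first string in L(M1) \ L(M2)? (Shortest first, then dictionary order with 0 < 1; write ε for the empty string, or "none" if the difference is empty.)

The string 00 is accepted by M1 but not by M2.
No shorter string lies in the difference, and 00 is the lexicographically first length-2 string in L(M1) \ L(M2).

00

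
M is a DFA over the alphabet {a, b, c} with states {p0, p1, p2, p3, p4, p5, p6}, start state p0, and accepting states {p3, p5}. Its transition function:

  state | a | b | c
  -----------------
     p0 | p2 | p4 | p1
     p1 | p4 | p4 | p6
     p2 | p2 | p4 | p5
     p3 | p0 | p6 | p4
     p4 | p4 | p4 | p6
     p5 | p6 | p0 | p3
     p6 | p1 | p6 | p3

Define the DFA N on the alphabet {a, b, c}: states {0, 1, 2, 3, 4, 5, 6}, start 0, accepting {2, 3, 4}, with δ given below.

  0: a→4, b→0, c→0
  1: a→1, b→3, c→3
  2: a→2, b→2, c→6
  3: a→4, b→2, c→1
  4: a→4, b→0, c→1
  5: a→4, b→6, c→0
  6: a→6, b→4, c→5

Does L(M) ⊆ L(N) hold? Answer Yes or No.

The string ac is in L(M) but not in L(N).
So L(M) ⊄ L(N).

No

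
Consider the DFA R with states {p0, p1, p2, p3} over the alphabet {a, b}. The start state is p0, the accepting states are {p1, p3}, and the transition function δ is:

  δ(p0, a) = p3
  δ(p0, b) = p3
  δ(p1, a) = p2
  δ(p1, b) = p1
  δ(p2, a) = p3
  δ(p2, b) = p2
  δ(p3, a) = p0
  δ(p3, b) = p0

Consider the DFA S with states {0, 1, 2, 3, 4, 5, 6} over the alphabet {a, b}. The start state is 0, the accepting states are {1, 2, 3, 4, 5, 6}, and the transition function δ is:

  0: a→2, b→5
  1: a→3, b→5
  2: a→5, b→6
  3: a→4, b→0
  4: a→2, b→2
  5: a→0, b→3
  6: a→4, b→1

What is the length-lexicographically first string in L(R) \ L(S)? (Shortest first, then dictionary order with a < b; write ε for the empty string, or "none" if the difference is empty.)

aaa

The string aaa is accepted by R but not by S.
No shorter string lies in the difference, and aaa is the lexicographically first length-3 string in L(R) \ L(S).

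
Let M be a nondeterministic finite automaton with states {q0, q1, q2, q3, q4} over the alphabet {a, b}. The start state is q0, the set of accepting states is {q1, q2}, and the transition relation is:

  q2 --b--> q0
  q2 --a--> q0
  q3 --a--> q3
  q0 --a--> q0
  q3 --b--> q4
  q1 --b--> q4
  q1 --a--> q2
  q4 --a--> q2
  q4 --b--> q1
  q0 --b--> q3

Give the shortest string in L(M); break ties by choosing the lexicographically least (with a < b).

A breadth-first search from q0 reaches an accepting state first via the path q0 → q3 → q4 → q2 on input bba.
No string of length < 3 is accepted (BFS exhausts all shorter strings without reaching an accepting state), and bba is the lexicographically least accepting string of length 3.

bba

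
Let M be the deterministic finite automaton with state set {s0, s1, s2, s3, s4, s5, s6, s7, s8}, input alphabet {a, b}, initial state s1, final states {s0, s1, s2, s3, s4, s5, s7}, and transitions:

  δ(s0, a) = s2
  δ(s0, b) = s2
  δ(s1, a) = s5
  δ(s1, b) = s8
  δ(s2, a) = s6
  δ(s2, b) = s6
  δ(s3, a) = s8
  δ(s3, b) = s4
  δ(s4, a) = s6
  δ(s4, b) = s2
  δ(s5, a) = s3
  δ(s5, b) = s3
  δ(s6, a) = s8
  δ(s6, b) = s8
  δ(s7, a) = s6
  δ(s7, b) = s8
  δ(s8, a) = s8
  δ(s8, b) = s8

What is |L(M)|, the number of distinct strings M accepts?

8

The useful subgraph on states {s1, s2, s3, s4, s5} is acyclic, so L(M) is finite; the longest accepting path visits 5 useful states, giving maximum string length 4.
Counting accepting paths from s1 by length: 1 of length 0, 1 of length 1, 2 of length 2, 2 of length 3, 2 of length 4. Total 8.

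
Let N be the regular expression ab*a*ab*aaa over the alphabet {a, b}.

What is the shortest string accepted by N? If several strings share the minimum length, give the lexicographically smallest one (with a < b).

aaaaa

By inspection of the expression, no string of length less than 5 matches, and aaaaa is the lexicographically first match of length 5.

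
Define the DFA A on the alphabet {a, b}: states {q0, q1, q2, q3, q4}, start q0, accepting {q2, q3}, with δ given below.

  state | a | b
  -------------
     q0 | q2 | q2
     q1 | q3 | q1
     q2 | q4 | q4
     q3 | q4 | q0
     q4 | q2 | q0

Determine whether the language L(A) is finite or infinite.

infinite

State q0 is reachable from the start and can reach an accepting state, and it lies on the cycle q0 → q2 → q4 → q0.
Traversing that cycle any number of times yields accepted strings of unbounded length, so the language is infinite.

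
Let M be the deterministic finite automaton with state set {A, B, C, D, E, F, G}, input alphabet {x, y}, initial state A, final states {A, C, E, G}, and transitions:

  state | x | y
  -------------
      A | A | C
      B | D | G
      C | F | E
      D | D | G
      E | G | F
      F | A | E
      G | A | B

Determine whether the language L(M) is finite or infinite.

infinite

State A is reachable from the start and can reach an accepting state, and it lies on the cycle A → A.
Traversing that cycle any number of times yields accepted strings of unbounded length, so the language is infinite.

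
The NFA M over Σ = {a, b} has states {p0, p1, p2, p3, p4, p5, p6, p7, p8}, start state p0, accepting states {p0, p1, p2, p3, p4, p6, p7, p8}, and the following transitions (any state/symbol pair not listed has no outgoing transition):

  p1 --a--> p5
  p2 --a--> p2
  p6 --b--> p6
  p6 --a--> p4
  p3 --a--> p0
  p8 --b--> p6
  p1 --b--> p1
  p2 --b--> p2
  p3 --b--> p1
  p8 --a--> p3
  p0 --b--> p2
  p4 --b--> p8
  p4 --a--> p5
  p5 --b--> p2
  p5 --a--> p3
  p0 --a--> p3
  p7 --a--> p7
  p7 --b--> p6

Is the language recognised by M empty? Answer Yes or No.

No

The empty string ε is accepted: the run p0 ends in the accepting state p0.
Since at least one string is accepted, L(M) is not empty.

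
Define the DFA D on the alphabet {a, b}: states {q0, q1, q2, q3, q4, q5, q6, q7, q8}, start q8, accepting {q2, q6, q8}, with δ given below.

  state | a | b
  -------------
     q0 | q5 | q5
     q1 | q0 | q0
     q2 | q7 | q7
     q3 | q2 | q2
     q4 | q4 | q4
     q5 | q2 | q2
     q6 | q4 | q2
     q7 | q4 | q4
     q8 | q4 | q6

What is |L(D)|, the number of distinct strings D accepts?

3

The useful subgraph on states {q2, q6, q8} is acyclic, so L(D) is finite; the longest accepting path visits 3 useful states, giving maximum string length 2.
Counting accepting paths from q8 by length: 1 of length 0, 1 of length 1, 1 of length 2. Total 3.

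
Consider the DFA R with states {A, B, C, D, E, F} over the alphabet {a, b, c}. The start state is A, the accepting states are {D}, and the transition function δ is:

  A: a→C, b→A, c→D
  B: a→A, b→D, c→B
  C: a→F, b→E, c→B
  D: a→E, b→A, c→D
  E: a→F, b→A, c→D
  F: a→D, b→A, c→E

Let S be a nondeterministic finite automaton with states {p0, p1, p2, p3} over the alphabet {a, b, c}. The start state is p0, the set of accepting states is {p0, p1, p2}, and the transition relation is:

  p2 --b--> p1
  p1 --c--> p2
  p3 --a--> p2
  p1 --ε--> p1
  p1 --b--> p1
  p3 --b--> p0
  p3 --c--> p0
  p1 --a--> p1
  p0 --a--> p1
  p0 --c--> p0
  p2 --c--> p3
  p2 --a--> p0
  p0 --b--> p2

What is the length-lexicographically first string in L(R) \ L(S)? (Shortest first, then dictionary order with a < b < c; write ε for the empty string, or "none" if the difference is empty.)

The string bc is accepted by R but not by S.
No shorter string lies in the difference, and bc is the lexicographically first length-2 string in L(R) \ L(S).

bc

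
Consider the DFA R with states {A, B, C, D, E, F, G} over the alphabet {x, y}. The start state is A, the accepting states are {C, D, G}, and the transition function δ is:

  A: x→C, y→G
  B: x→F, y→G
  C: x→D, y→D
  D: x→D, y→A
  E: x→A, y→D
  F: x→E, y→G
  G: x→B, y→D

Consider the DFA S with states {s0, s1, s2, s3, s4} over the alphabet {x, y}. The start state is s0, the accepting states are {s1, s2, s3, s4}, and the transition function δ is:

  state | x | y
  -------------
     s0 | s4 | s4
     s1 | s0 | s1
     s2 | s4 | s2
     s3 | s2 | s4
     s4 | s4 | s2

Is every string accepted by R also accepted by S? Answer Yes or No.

Yes

Exploring the product automaton R × S from the start pair (A, s0), following both machines on each input symbol, reaches 11 state pairs: (A, s0), (C, s4), (G, s4), (D, s4), (D, s2), (B, s4), (A, s2), (F, s4), (G, s2), (E, s4), (A, s4).
R accepts in {C, D, G} and S accepts in {s1, s2, s3, s4}. The reachable pairs whose R-component is accepting are (C, s4), (G, s4), (D, s4), (D, s2), (G, s2); in each of them the S-component is accepting too, so the product for L(R) \ L(S) (R-component accepting, S-component rejecting) has no reachable accepting pair and the difference is empty.
Hence every string in L(R) is also in L(S).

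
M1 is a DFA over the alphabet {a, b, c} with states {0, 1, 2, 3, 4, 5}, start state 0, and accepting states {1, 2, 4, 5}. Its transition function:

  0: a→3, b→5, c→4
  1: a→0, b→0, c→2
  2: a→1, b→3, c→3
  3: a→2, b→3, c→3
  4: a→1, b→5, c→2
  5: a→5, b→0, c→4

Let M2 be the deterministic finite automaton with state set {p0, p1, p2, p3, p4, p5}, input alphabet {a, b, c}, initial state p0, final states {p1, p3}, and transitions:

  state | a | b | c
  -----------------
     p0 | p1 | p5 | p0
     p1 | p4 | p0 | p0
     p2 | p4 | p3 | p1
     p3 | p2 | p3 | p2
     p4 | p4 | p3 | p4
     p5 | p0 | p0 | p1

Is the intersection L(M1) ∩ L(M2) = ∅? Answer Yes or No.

No

The string bc is accepted by both M1 and M2.
Hence L(M1) ∩ L(M2) ≠ ∅.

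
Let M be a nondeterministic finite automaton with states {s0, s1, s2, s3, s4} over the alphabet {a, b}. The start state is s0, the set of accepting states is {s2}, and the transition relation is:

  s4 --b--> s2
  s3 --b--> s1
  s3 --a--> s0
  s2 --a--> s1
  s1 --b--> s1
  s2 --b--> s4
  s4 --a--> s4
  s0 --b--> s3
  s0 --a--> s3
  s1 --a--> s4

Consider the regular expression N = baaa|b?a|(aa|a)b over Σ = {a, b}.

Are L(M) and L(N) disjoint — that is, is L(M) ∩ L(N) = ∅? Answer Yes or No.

Yes

Converting the expression N to a DFA (subset construction, then merging equivalent states) gives the minimal DFA with states {n0, n1, n2, n3, n4, n5, n6, n7}, start state n0, accepting states {n1, n4, n5} and transitions n0: a→n1, b→n2; n1: a→n3, b→n4; n2: a→n5, b→n6; n3: a→n6, b→n4; n4: a→n6, b→n6; n5: a→n7, b→n6; n6: a→n6, b→n6; n7: a→n4, b→n6.
Exploring the product automaton M × N from the start pair (s0, n0), following both machines on each input symbol, reaches 14 state pairs: (s0, n0), (s3, n1), (s3, n2), (s0, n3), (s1, n4), (s0, n5), (s1, n6), (s3, n6), (s3, n4), (s4, n6), (s3, n7), (s0, n6), (s2, n6), (s0, n4).
M accepts in {s2} and N accepts in {n1, n4, n5}; no reachable pair has both components accepting, so no string drives both machines to acceptance simultaneously and L(M) ∩ L(N) = ∅.
So no string is accepted by both, and the intersection is empty.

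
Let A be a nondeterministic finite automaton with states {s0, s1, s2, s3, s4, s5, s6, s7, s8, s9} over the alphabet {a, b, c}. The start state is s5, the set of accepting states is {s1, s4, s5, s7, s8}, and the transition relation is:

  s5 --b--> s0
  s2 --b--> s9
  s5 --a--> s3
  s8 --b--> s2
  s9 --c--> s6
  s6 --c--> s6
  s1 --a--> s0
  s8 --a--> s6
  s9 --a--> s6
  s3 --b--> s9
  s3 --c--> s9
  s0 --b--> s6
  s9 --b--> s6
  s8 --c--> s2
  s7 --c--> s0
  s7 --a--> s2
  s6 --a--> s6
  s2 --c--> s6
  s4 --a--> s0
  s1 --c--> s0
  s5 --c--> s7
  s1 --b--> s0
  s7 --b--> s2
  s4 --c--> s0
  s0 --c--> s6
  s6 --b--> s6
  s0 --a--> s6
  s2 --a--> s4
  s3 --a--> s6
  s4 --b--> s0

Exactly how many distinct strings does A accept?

The useful subgraph on states {s2, s4, s5, s7} is acyclic, so L(A) is finite; the longest accepting path visits 4 useful states, giving maximum string length 3.
Counting accepting paths from s5 by length: 1 of length 0, 1 of length 1, 2 of length 3. Total 4.

4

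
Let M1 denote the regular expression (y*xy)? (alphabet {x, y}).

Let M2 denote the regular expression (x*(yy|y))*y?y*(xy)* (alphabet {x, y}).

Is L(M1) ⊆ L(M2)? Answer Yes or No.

Converting the expression M1 to a DFA (subset construction, then merging equivalent states) gives the minimal DFA with states {r0, r1, r2, r3, r4}, start state r0, accepting states {r0, r4} and transitions r0: x→r1, y→r2; r1: x→r3, y→r4; r2: x→r1, y→r2; r3: x→r3, y→r3; r4: x→r3, y→r3.
Converting the expression M2 to a DFA (subset construction, then merging equivalent states) gives the minimal DFA with states {t0, t1}, start state t0, accepting states {t0} and transitions t0: x→t1, y→t0; t1: x→t1, y→t0.
Exploring the product automaton M1 × M2 from the start pair (r0, t0), following both machines on each input symbol, reaches 6 state pairs: (r0, t0), (r1, t1), (r2, t0), (r3, t1), (r4, t0), (r3, t0).
M1 accepts in {r0, r4} and M2 accepts in {t0}. The reachable pairs whose M1-component is accepting are (r0, t0), (r4, t0); in each of them the M2-component is accepting too, so the product for L(M1) \ L(M2) (M1-component accepting, M2-component rejecting) has no reachable accepting pair and the difference is empty.
Hence every string in L(M1) is also in L(M2).

Yes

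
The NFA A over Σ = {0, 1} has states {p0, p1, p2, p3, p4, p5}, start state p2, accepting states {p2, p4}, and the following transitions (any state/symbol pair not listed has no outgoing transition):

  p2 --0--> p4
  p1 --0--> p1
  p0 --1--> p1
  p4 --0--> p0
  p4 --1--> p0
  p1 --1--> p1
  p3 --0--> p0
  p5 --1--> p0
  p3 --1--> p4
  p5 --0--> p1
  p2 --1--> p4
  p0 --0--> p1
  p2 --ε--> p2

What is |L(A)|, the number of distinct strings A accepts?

The useful subgraph on states {p2, p4} is acyclic, so L(A) is finite; the longest accepting path visits 2 useful states, giving maximum string length 1.
Counting accepting paths from p2 by length: 1 of length 0, 2 of length 1. Total 3.

3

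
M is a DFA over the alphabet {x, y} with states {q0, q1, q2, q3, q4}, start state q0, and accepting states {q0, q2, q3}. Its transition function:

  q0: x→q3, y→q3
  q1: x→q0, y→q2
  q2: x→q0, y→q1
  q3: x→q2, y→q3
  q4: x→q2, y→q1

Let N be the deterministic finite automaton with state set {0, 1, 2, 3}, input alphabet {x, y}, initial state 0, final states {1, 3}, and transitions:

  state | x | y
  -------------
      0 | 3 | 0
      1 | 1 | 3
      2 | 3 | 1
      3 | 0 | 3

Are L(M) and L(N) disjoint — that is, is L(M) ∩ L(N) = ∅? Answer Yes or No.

No

The string x is accepted by both M and N.
Hence L(M) ∩ L(N) ≠ ∅.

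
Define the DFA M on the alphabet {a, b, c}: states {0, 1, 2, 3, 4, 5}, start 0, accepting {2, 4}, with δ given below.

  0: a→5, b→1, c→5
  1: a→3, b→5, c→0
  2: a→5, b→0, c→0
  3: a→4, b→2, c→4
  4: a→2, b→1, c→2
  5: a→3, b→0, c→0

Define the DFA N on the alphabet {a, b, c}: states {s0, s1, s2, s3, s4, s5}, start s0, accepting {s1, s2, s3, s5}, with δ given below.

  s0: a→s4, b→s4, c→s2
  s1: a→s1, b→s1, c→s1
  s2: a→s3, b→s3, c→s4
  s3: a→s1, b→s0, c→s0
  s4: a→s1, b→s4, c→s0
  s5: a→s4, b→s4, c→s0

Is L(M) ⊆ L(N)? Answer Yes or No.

No

The string cab is in L(M) but not in L(N).
So L(M) ⊄ L(N).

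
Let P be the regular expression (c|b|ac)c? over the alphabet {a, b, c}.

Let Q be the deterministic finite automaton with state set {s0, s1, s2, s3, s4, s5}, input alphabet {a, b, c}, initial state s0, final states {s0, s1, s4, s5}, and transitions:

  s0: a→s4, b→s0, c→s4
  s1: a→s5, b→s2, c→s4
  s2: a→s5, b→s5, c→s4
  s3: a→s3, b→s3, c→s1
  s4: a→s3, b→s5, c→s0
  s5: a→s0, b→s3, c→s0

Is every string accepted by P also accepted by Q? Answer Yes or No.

Yes

Converting the expression P to a DFA (subset construction, then merging equivalent states) gives the minimal DFA with states {p0, p1, p2, p3, p4}, start state p0, accepting states {p2, p4} and transitions p0: a→p1, b→p2, c→p2; p1: a→p3, b→p3, c→p2; p2: a→p3, b→p3, c→p4; p3: a→p3, b→p3, c→p3; p4: a→p3, b→p3, c→p3.
Exploring the product automaton P × Q from the start pair (p0, s0), following both machines on each input symbol, reaches 12 state pairs: (p0, s0), (p1, s4), (p2, s0), (p2, s4), (p3, s3), (p3, s5), (p3, s4), (p3, s0), (p4, s4), (p4, s0), (p3, s1), (p3, s2).
P accepts in {p2, p4} and Q accepts in {s0, s1, s4, s5}. The reachable pairs whose P-component is accepting are (p2, s0), (p2, s4), (p4, s4), (p4, s0); in each of them the Q-component is accepting too, so the product for L(P) \ L(Q) (P-component accepting, Q-component rejecting) has no reachable accepting pair and the difference is empty.
Hence every string in L(P) is also in L(Q).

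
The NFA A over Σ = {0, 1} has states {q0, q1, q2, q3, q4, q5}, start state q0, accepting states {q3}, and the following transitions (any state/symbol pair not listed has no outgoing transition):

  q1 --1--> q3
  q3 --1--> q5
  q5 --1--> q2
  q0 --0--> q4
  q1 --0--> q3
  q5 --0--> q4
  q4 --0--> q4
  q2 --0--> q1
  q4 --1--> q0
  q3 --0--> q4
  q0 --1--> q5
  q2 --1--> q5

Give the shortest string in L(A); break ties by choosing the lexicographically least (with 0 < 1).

1100

A breadth-first search from q0 reaches an accepting state first via the path q0 → q5 → q2 → q1 → q3 on input 1100.
No string of length < 4 is accepted (BFS exhausts all shorter strings without reaching an accepting state), and 1100 is the lexicographically least accepting string of length 4.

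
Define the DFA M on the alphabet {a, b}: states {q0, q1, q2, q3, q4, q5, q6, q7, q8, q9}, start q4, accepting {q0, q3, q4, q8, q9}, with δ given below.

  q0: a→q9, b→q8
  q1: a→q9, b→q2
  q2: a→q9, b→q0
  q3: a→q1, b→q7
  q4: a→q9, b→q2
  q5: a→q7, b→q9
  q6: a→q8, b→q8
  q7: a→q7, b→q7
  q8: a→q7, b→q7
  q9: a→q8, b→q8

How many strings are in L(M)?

12

The useful subgraph on states {q0, q2, q4, q8, q9} is acyclic, so L(M) is finite; the longest accepting path visits 5 useful states, giving maximum string length 4.
Counting accepting paths from q4 by length: 1 of length 0, 1 of length 1, 4 of length 2, 4 of length 3, 2 of length 4. Total 12.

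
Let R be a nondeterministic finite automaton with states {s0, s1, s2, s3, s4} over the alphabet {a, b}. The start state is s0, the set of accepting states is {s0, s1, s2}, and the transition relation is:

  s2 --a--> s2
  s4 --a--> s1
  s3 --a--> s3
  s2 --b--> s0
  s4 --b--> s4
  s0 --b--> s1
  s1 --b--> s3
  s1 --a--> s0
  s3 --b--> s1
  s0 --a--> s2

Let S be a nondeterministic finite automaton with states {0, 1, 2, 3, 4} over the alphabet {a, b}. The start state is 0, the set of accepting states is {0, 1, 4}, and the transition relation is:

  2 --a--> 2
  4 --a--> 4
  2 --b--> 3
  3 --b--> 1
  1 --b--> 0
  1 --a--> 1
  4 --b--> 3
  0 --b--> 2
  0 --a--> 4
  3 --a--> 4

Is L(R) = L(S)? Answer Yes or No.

The string b is accepted by R but rejected by S.
So L(R) ≠ L(S).

No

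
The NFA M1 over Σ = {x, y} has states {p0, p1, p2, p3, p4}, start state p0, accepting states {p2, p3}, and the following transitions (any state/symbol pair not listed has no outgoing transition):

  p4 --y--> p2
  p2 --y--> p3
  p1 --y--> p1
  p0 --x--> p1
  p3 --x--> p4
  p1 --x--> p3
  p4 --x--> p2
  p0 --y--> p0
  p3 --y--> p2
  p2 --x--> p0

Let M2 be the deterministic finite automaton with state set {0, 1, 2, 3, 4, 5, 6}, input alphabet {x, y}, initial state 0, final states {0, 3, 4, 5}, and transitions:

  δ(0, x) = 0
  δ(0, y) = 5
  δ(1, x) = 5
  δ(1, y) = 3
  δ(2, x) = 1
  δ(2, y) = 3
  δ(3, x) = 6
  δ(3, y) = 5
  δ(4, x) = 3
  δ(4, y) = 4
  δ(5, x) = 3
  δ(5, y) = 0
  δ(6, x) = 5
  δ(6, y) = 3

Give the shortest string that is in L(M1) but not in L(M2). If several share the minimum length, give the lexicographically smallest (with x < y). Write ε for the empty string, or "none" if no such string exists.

The string yxx is accepted by M1 but not by M2.
No shorter string lies in the difference, and yxx is the lexicographically first length-3 string in L(M1) \ L(M2).

yxx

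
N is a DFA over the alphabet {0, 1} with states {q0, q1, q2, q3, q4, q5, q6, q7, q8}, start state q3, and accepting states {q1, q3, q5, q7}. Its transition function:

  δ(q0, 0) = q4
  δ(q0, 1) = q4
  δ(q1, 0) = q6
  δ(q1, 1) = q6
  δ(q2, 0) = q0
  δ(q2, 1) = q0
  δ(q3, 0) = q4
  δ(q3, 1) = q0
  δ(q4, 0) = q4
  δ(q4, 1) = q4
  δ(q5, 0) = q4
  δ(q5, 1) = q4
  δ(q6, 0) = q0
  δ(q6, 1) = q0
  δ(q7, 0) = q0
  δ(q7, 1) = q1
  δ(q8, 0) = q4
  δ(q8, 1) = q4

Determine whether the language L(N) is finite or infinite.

The useful states (reachable from q3 and able to reach an accepting state) are {q3}.
Restricted to these states the transition graph has no cycle, so every accepting path has bounded length and L is finite.

finite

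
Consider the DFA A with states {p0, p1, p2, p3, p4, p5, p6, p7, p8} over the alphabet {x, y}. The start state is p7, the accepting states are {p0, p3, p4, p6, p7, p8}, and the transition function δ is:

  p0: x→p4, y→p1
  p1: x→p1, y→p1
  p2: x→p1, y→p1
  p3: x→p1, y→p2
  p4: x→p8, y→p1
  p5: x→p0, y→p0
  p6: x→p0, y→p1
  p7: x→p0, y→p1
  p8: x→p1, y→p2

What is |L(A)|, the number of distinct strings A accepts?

The useful subgraph on states {p0, p4, p7, p8} is acyclic, so L(A) is finite; the longest accepting path visits 4 useful states, giving maximum string length 3.
Counting accepting paths from p7 by length: 1 of length 0, 1 of length 1, 1 of length 2, 1 of length 3. Total 4.

4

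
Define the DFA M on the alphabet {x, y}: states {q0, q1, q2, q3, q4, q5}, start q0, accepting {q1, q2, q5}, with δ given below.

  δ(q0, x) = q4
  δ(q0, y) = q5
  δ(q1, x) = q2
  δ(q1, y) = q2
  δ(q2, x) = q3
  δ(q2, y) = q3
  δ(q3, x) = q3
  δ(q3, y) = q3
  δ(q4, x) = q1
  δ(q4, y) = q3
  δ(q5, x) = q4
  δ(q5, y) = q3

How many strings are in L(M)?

The useful subgraph on states {q0, q1, q2, q4, q5} is acyclic, so L(M) is finite; the longest accepting path visits 5 useful states, giving maximum string length 4.
Counting accepting paths from q0 by length: 1 of length 1, 1 of length 2, 3 of length 3, 2 of length 4. Total 7.

7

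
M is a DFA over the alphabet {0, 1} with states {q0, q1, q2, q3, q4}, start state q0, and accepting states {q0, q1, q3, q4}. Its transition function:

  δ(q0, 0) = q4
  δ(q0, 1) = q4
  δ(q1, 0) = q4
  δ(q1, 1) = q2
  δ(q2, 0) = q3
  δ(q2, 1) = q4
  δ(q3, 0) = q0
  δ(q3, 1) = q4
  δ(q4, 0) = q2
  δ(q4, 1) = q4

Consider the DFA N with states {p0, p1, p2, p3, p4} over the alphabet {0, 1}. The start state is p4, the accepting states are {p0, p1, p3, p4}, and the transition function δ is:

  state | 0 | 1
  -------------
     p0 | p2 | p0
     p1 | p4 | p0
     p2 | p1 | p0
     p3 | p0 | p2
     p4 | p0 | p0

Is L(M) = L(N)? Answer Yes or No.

Exploring the product automaton M × N from the start pair (q0, p4), following both machines on each input symbol, reaches 4 state pairs: (q0, p4), (q4, p0), (q2, p2), (q3, p1).
M accepts in {q0, q1, q3, q4} and N accepts in {p0, p1, p3, p4}. In every reachable pair the two components are either both accepting — (q0, p4), (q4, p0), (q3, p1) — or both non-accepting, so no string is accepted by exactly one of the machines: L(M) \ L(N) and L(N) \ L(M) are both empty.
Hence every string is accepted by M iff it is accepted by N, and the two languages coincide.

Yes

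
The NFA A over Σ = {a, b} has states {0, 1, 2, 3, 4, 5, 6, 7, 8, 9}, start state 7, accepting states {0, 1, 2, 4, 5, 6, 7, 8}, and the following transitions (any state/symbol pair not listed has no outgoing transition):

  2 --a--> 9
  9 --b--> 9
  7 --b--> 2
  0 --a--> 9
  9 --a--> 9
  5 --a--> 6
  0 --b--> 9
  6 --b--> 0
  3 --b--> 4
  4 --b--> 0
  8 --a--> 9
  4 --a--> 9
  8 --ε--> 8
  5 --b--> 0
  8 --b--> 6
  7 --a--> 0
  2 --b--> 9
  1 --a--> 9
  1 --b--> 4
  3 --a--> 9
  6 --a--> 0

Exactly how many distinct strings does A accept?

3

The useful subgraph on states {0, 2, 7} is acyclic, so L(A) is finite; the longest accepting path visits 2 useful states, giving maximum string length 1.
Counting accepting paths from 7 by length: 1 of length 0, 2 of length 1. Total 3.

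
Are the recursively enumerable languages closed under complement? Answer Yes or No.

If both L and its complement were r.e., running the two recognisers in parallel would decide L, so L would be recursive; but there are r.e. languages that are not recursive (e.g. the halting problem), and their complements are therefore not r.e.

No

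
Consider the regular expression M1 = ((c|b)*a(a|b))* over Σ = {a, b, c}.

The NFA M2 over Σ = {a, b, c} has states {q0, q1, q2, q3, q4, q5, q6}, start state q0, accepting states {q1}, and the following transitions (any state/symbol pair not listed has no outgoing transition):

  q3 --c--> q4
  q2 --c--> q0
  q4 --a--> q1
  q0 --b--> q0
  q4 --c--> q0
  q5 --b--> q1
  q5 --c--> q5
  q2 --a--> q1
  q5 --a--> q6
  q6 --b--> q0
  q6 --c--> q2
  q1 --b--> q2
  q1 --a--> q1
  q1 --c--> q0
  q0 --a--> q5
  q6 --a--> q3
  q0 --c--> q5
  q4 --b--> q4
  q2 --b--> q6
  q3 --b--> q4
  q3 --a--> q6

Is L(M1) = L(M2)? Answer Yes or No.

The empty string ε is accepted by M1 but rejected by M2.
So L(M1) ≠ L(M2).

No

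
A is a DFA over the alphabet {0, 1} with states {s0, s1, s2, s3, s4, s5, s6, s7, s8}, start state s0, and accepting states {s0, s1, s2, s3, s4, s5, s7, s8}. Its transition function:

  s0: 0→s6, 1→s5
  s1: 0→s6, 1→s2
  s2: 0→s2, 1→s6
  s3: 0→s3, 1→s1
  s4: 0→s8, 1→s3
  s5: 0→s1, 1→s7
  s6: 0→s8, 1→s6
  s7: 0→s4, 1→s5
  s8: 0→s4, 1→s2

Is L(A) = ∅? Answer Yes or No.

No

The empty string ε is accepted: the run s0 ends in the accepting state s0.
Since at least one string is accepted, L(A) is not empty.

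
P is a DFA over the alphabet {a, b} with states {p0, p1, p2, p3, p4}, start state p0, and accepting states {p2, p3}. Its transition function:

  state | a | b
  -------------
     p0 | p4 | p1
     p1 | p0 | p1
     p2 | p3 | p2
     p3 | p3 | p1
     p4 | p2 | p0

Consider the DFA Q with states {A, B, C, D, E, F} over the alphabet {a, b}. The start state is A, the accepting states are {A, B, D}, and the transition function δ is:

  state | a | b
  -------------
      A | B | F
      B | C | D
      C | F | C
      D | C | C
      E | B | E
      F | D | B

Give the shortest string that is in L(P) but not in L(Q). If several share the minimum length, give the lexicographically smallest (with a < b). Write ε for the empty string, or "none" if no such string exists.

aa

The string aa is accepted by P but not by Q.
No shorter string lies in the difference, and aa is the lexicographically first length-2 string in L(P) \ L(Q).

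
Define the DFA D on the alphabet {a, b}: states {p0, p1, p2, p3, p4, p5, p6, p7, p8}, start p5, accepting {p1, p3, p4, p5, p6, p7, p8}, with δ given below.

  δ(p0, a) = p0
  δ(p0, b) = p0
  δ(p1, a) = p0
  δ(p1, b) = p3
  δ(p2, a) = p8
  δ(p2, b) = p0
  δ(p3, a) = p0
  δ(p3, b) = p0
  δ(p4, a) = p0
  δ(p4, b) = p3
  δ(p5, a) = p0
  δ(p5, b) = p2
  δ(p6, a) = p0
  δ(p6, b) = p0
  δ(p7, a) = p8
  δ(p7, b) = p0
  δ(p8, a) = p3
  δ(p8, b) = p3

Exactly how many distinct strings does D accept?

4

The useful subgraph on states {p2, p3, p5, p8} is acyclic, so L(D) is finite; the longest accepting path visits 4 useful states, giving maximum string length 3.
Counting accepting paths from p5 by length: 1 of length 0, 1 of length 2, 2 of length 3. Total 4.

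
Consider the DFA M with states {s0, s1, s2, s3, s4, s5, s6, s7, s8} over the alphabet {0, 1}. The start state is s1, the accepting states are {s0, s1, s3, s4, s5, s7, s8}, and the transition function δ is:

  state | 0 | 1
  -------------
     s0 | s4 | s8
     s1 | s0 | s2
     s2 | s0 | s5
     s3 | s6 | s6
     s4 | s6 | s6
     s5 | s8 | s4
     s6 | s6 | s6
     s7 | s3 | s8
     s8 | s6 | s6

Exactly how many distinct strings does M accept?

10

The useful subgraph on states {s0, s1, s2, s4, s5, s8} is acyclic, so L(M) is finite; the longest accepting path visits 4 useful states, giving maximum string length 3.
Counting accepting paths from s1 by length: 1 of length 0, 1 of length 1, 4 of length 2, 4 of length 3. Total 10.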